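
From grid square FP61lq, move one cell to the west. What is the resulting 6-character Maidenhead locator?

FP61kq

Longitude subsquare l = 11; −1 → 10 = k.
The latitude characters are unchanged.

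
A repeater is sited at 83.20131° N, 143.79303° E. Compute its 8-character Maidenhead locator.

QR13ve58

Shift to the Maidenhead origin (180°W, 90°S): lon 323.79303, lat 173.20131.
Field: lon ⌊323.79303/20⌋ = 16 → Q; lat ⌊173.20131/10⌋ = 17 → R.
Square: lon ⌊3.79303/2⌋ = 1; lat ⌊3.20131/1⌋ = 3.
Subsquare: lon ⌊1.79303/0.0833333⌋ = 21 → v; lat ⌊0.20131/0.0416667⌋ = 4 → e.
Extended square: lon ⌊0.04303/0.00833333⌋ = 5; lat ⌊0.03464/0.00416667⌋ = 8.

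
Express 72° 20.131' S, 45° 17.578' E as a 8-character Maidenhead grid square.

LB27pp59

Add 180° to longitude and 90° to latitude: 225.29297, 17.66448.
Field: 225.29297/20 → 11 → L, 17.66448/10 → 1 → B; chars LB.
Square: 5.29297/2 → 2, 7.66448/1 → 7; chars 27.
Subsquare: 1.29297/0.0833333 → 15 → p, 0.66448/0.0416667 → 15 → p; chars pp.
Extended square: 0.04297/0.00833333 → 5, 0.03948/0.00416667 → 9; chars 59.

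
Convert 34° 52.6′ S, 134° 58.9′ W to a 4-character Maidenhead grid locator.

CF25

Add 180° to longitude and 90° to latitude: 45.02, 55.12.
Field: 45.02/20 → 2 → C, 55.12/10 → 5 → F; chars CF.
Square: 5.02/2 → 2, 5.12/1 → 5; chars 25.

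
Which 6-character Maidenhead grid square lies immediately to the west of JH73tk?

Longitude subsquare t = 19; −1 → 18 = s.
The latitude characters are unchanged.

JH73sk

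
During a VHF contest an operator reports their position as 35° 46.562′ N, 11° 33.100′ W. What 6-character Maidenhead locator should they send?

IM45fs

Shift to the Maidenhead origin (180°W, 90°S): lon 168.4483, lat 125.7760.
Field (20°×10°, letters A–R): 168.4483/20 → 8 → I, 125.7760/10 → 12 → M; chars IM.
Square (2°×1°, digits 0–9): 8.4483/2 → 4, 5.7760/1 → 5; chars 45.
Subsquare (5′×2.5′, letters a–x): 0.4483/0.0833333 → 5 → f, 0.7760/0.0416667 → 18 → s; chars fs.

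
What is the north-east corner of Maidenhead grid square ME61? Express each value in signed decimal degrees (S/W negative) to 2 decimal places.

Field M=12, E=4: +12·20° lon, +4·10° lat → SW at lon 60°, lat -50°.
Square 6, 1: +6·2° lon, +1·1° lat → SW at lon 72°, lat -49°.
Cell spans 2° lon × 1° lat. NE corner is SW corner plus one full cell.
latitude -48.00, longitude 74.00.

-48.00, 74.00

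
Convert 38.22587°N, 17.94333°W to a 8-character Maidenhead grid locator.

IM18af64

Add 180° to longitude and 90° to latitude: 162.05667, 128.22587.
Field (20°×10°, letters A–R): lon ⌊162.05667/20⌋ = 8 → I; lat ⌊128.22587/10⌋ = 12 → M.
Square (2°×1°, digits 0–9): lon ⌊2.05667/2⌋ = 1; lat ⌊8.22587/1⌋ = 8.
Subsquare (5′×2.5′, letters a–x): lon ⌊0.05667/0.0833333⌋ = 0 → a; lat ⌊0.22587/0.0416667⌋ = 5 → f.
Extended square (30″×15″, digits 0–9): lon ⌊0.05667/0.00833333⌋ = 6; lat ⌊0.01754/0.00416667⌋ = 4.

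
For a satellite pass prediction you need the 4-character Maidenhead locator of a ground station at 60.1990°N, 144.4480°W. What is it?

Shift to the Maidenhead origin (180°W, 90°S): lon 35.55, lat 150.20.
Field: lon ⌊35.55/20⌋ = 1 → B; lat ⌊150.20/10⌋ = 15 → P.
Square: lon ⌊15.55/2⌋ = 7; lat ⌊0.20/1⌋ = 0.

BP70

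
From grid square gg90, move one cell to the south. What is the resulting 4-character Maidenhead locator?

Latitude square 0; −1 → -1, wraps to 9, carry into field.
Latitude field G = 6; −1 → 5 = F.
The longitude characters are unchanged.

GF99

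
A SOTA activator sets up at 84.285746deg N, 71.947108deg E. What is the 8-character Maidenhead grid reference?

MR54xg38

Shift to the Maidenhead origin (180°W, 90°S): lon 251.94711, lat 174.28575.
Field (20°×10°, letters A–R): lon ⌊251.94711/20⌋ = 12 → M; lat ⌊174.28575/10⌋ = 17 → R.
Square (2°×1°, digits 0–9): lon ⌊11.94711/2⌋ = 5; lat ⌊4.28575/1⌋ = 4.
Subsquare (5′×2.5′, letters a–x): lon ⌊1.94711/0.0833333⌋ = 23 → x; lat ⌊0.28575/0.0416667⌋ = 6 → g.
Extended square (30″×15″, digits 0–9): lon ⌊0.03044/0.00833333⌋ = 3; lat ⌊0.03575/0.00416667⌋ = 8.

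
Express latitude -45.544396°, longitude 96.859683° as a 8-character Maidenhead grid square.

NE84kk39

Add 180° to longitude and 90° to latitude: 276.85968, 44.45560.
Field: lon ⌊276.85968/20⌋ = 13 → N; lat ⌊44.45560/10⌋ = 4 → E.
Square: lon ⌊16.85968/2⌋ = 8; lat ⌊4.45560/1⌋ = 4.
Subsquare: lon ⌊0.85968/0.0833333⌋ = 10 → k; lat ⌊0.45560/0.0416667⌋ = 10 → k.
Extended square: lon ⌊0.02635/0.00833333⌋ = 3; lat ⌊0.03894/0.00416667⌋ = 9.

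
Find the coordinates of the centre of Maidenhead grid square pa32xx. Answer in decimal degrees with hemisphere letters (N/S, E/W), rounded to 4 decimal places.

87.0208° S, 127.9583° E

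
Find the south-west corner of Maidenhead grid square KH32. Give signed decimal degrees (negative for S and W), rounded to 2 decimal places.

Field K=10, H=7: +10·20° lon, +7·10° lat → SW at lon 20°, lat -20°.
Square 3, 2: +3·2° lon, +2·1° lat → SW at lon 26°, lat -18°.
latitude -18.00, longitude 26.00.

-18.00, 26.00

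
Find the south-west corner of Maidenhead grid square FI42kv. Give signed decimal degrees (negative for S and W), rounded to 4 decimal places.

Field F=5, I=8: +5·20° lon, +8·10° lat → SW at lon -80°, lat -10°.
Square 4, 2: +4·2° lon, +2·1° lat → SW at lon -72°, lat -8°.
Subsquare k=10, v=21: +10·0.0833333° lon, +21·0.0416667° lat → SW at lon -71.1667°, lat -7.125°.
latitude -7.1250, longitude -71.1667.

-7.1250, -71.1667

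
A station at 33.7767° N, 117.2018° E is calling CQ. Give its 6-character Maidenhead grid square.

OM83os

Shift to the Maidenhead origin (180°W, 90°S): lon 297.2018, lat 123.7767.
Field (20°×10°, letters A–R): 297.2018/20 → 14 → O, 123.7767/10 → 12 → M; chars OM.
Square (2°×1°, digits 0–9): 17.2018/2 → 8, 3.7767/1 → 3; chars 83.
Subsquare (5′×2.5′, letters a–x): 1.2018/0.0833333 → 14 → o, 0.7767/0.0416667 → 18 → s; chars os.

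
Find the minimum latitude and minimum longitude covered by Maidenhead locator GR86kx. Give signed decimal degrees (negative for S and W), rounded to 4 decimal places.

86.9583, -43.1667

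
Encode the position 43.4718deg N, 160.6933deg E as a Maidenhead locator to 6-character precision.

Shift to the Maidenhead origin (180°W, 90°S): lon 340.6933, lat 133.4718.
Field: lon ⌊340.6933/20⌋ = 17 → R; lat ⌊133.4718/10⌋ = 13 → N.
Square: lon ⌊0.6933/2⌋ = 0; lat ⌊3.4718/1⌋ = 3.
Subsquare: lon ⌊0.6933/0.0833333⌋ = 8 → i; lat ⌊0.4718/0.0416667⌋ = 11 → l.

RN03il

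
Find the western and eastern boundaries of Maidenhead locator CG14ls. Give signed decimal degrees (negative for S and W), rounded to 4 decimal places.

-137.0833, -137.0000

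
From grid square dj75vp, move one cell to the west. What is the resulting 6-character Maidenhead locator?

DJ75up

Longitude subsquare v = 21; −1 → 20 = u.
The latitude characters are unchanged.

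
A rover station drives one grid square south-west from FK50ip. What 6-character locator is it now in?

FK50ho

Longitude subsquare i = 8; −1 → 7 = h.
Latitude subsquare p = 15; −1 → 14 = o.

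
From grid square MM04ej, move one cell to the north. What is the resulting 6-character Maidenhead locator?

MM04ek

Latitude subsquare j = 9; +1 → 10 = k.
The longitude characters are unchanged.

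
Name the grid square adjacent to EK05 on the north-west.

DK96

Longitude square 0; −1 → -1, wraps to 9, carry into field.
Longitude field E = 4; −1 → 3 = D.
Latitude square 5; +1 → 6.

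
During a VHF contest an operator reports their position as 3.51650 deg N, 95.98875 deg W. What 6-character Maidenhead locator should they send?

EJ23am

Shift to the Maidenhead origin (180°W, 90°S): lon 84.0113, lat 93.5165.
Field: lon ⌊84.0113/20⌋ = 4 → E; lat ⌊93.5165/10⌋ = 9 → J.
Square: lon ⌊4.0113/2⌋ = 2; lat ⌊3.5165/1⌋ = 3.
Subsquare: lon ⌊0.0113/0.0833333⌋ = 0 → a; lat ⌊0.5165/0.0416667⌋ = 12 → m.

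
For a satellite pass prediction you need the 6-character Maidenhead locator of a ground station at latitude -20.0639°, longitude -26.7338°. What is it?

HG69pw

Add 180° to longitude and 90° to latitude: 153.2662, 69.9361.
Field: 153.2662/20 → 7 → H, 69.9361/10 → 6 → G; chars HG.
Square: 13.2662/2 → 6, 9.9361/1 → 9; chars 69.
Subsquare: 1.2662/0.0833333 → 15 → p, 0.9361/0.0416667 → 22 → w; chars pw.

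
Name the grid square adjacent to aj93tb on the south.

Latitude subsquare b = 1; −1 → 0 = a.
The longitude characters are unchanged.

AJ93ta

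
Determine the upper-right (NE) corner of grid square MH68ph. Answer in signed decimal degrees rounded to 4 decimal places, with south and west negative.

-11.6667, 73.3333

Field M=12, H=7: +12·20° lon, +7·10° lat → SW at lon 60°, lat -20°.
Square 6, 8: +6·2° lon, +8·1° lat → SW at lon 72°, lat -12°.
Subsquare p=15, h=7: +15·0.0833333° lon, +7·0.0416667° lat → SW at lon 73.25°, lat -11.7083°.
Cell spans 0.0833333° lon × 0.0416667° lat. NE corner is SW corner plus one full cell.
latitude -11.6667, longitude 73.3333.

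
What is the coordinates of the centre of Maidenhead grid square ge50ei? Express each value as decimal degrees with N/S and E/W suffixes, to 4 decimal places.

Field G=6, E=4: +6·20° lon, +4·10° lat → SW at lon -60°, lat -50°.
Square 5, 0: +5·2° lon, +0·1° lat → SW at lon -50°, lat -50°.
Subsquare e=4, i=8: +4·0.0833333° lon, +8·0.0416667° lat → SW at lon -49.6667°, lat -49.6667°.
Cell spans 0.0833333° lon × 0.0416667° lat. Centre is SW corner plus half of each.
latitude 49.6458° S, longitude 49.6250° W.

49.6458° S, 49.6250° W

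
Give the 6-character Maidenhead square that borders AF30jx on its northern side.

Latitude subsquare x = 23; +1 → 24, wraps to 0 = a, carry into square.
Latitude square 0; +1 → 1.
The longitude characters are unchanged.

AF31ja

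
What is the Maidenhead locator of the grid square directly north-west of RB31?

Longitude square 3; −1 → 2.
Latitude square 1; +1 → 2.

RB22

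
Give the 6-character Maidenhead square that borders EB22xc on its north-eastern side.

EB32ad

Longitude subsquare x = 23; +1 → 24, wraps to 0 = a, carry into square.
Longitude square 2; +1 → 3.
Latitude subsquare c = 2; +1 → 3 = d.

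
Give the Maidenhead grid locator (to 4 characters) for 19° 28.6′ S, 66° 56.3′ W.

FH60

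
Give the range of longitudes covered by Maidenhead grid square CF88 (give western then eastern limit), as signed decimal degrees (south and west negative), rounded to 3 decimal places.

-124.000, -122.000

Field C=2, F=5: +2·20° lon, +5·10° lat → SW at lon -140°, lat -40°.
Square 8, 8: +8·2° lon, +8·1° lat → SW at lon -124°, lat -32°.
Cell spans 2° lon × 1° lat.
west -124.000, east -122.000.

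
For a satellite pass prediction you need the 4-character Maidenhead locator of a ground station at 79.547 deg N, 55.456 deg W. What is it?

GQ29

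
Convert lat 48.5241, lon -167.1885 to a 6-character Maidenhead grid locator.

Shift to the Maidenhead origin (180°W, 90°S): lon 12.8115, lat 138.5241.
Field: lon ⌊12.8115/20⌋ = 0 → A; lat ⌊138.5241/10⌋ = 13 → N.
Square: lon ⌊12.8115/2⌋ = 6; lat ⌊8.5241/1⌋ = 8.
Subsquare: lon ⌊0.8115/0.0833333⌋ = 9 → j; lat ⌊0.5241/0.0416667⌋ = 12 → m.

AN68jm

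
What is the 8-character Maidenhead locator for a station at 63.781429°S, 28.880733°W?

HC56nf42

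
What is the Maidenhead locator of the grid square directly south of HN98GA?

HN97gx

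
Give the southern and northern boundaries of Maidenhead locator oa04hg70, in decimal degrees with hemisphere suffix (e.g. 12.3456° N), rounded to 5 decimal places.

Field O=14, A=0: +14·20° lon, +0·10° lat → SW at lon 100°, lat -90°.
Square 0, 4: +0·2° lon, +4·1° lat → SW at lon 100°, lat -86°.
Subsquare h=7, g=6: +7·0.0833333° lon, +6·0.0416667° lat → SW at lon 100.583°, lat -85.75°.
Extended square 7, 0: +7·0.00833333° lon, +0·0.00416667° lat → SW at lon 100.642°, lat -85.75°.
Cell spans 0.00833333° lon × 0.00416667° lat.
south 85.75000° S, north 85.74583° S.

85.75000° S, 85.74583° S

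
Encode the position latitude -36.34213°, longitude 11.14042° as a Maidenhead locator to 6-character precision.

Shift to the Maidenhead origin (180°W, 90°S): lon 191.1404, lat 53.6579.
Field: 191.1404/20 → 9 → J, 53.6579/10 → 5 → F; chars JF.
Square: 11.1404/2 → 5, 3.6579/1 → 3; chars 53.
Subsquare: 1.1404/0.0833333 → 13 → n, 0.6579/0.0416667 → 15 → p; chars np.

JF53np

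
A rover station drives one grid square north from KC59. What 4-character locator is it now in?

KD50

Latitude square 9; +1 → 10, wraps to 0, carry into field.
Latitude field C = 2; +1 → 3 = D.
The longitude characters are unchanged.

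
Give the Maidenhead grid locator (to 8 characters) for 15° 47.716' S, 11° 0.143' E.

Offset from 180°W / 90°S: lon 191.00238°, lat 74.20473°.
Field: 191.00238/20 → 9 → J, 74.20473/10 → 7 → H; chars JH.
Square: 11.00238/2 → 5, 4.20473/1 → 4; chars 54.
Subsquare: 1.00238/0.0833333 → 12 → m, 0.20473/0.0416667 → 4 → e; chars me.
Extended square: 0.00238/0.00833333 → 0, 0.03807/0.00416667 → 9; chars 09.

JH54me09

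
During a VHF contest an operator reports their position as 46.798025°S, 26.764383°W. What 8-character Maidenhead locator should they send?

Add 180° to longitude and 90° to latitude: 153.23562, 43.20197.
Field: 153.23562/20 → 7 → H, 43.20197/10 → 4 → E; chars HE.
Square: 13.23562/2 → 6, 3.20197/1 → 3; chars 63.
Subsquare: 1.23562/0.0833333 → 14 → o, 0.20197/0.0416667 → 4 → e; chars oe.
Extended square: 0.06895/0.00833333 → 8, 0.03531/0.00416667 → 8; chars 88.

HE63oe88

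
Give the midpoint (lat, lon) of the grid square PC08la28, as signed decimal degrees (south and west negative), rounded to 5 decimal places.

-61.96458, 120.93750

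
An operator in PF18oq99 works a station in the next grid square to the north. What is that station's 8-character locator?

PF18or90

Latitude extended square 9; +1 → 10, wraps to 0, carry into subsquare.
Latitude subsquare q = 16; +1 → 17 = r.
The longitude characters are unchanged.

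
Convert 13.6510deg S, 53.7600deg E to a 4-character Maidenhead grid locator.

Offset from 180°W / 90°S: lon 233.76°, lat 76.35°.
Field: lon ⌊233.76/20⌋ = 11 → L; lat ⌊76.35/10⌋ = 7 → H.
Square: lon ⌊13.76/2⌋ = 6; lat ⌊6.35/1⌋ = 6.

LH66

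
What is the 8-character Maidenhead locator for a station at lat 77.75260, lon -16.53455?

IQ17rs50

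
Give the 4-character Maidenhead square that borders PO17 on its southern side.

Latitude square 7; −1 → 6.
The longitude characters are unchanged.

PO16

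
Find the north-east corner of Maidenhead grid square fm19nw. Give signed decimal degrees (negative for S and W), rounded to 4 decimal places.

Field F=5, M=12: +5·20° lon, +12·10° lat → SW at lon -80°, lat 30°.
Square 1, 9: +1·2° lon, +9·1° lat → SW at lon -78°, lat 39°.
Subsquare n=13, w=22: +13·0.0833333° lon, +22·0.0416667° lat → SW at lon -76.9167°, lat 39.9167°.
Cell spans 0.0833333° lon × 0.0416667° lat. NE corner is SW corner plus one full cell.
latitude 39.9583, longitude -76.8333.

39.9583, -76.8333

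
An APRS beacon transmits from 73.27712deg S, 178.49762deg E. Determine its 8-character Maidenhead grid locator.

RB96fr93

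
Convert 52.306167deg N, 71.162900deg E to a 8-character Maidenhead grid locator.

MO52nh93

Shift to the Maidenhead origin (180°W, 90°S): lon 251.16290, lat 142.30617.
Field (20°×10°, letters A–R): 251.16290/20 → 12 → M, 142.30617/10 → 14 → O; chars MO.
Square (2°×1°, digits 0–9): 11.16290/2 → 5, 2.30617/1 → 2; chars 52.
Subsquare (5′×2.5′, letters a–x): 1.16290/0.0833333 → 13 → n, 0.30617/0.0416667 → 7 → h; chars nh.
Extended square (30″×15″, digits 0–9): 0.07957/0.00833333 → 9, 0.01450/0.00416667 → 3; chars 93.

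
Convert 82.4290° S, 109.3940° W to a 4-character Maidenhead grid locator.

DA57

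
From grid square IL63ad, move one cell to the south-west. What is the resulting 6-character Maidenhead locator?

Longitude subsquare a = 0; −1 → -1, wraps to 23 = x, carry into square.
Longitude square 6; −1 → 5.
Latitude subsquare d = 3; −1 → 2 = c.

IL53xc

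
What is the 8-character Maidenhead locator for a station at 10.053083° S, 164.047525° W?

Add 180° to longitude and 90° to latitude: 15.95247, 79.94692.
Field: lon ⌊15.95247/20⌋ = 0 → A; lat ⌊79.94692/10⌋ = 7 → H.
Square: lon ⌊15.95247/2⌋ = 7; lat ⌊9.94692/1⌋ = 9.
Subsquare: lon ⌊1.95247/0.0833333⌋ = 23 → x; lat ⌊0.94692/0.0416667⌋ = 22 → w.
Extended square: lon ⌊0.03581/0.00833333⌋ = 4; lat ⌊0.03025/0.00416667⌋ = 7.

AH79xw47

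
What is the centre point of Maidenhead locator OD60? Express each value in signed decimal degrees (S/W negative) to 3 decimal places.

-59.500, 113.000

Field O=14, D=3: +14·20° lon, +3·10° lat → SW at lon 100°, lat -60°.
Square 6, 0: +6·2° lon, +0·1° lat → SW at lon 112°, lat -60°.
Cell spans 2° lon × 1° lat. Centre is SW corner plus half of each.
latitude -59.500, longitude 113.000.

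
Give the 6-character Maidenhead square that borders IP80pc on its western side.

IP80oc

Longitude subsquare p = 15; −1 → 14 = o.
The latitude characters are unchanged.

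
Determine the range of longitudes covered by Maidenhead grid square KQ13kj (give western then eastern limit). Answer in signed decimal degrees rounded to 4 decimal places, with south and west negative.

Field K=10, Q=16: +10·20° lon, +16·10° lat → SW at lon 20°, lat 70°.
Square 1, 3: +1·2° lon, +3·1° lat → SW at lon 22°, lat 73°.
Subsquare k=10, j=9: +10·0.0833333° lon, +9·0.0416667° lat → SW at lon 22.8333°, lat 73.375°.
Cell spans 0.0833333° lon × 0.0416667° lat.
west 22.8333, east 22.9167.

22.8333, 22.9167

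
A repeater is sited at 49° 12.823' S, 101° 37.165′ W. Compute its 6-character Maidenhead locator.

Offset from 180°W / 90°S: lon 78.3806°, lat 40.7863°.
Field: lon ⌊78.3806/20⌋ = 3 → D; lat ⌊40.7863/10⌋ = 4 → E.
Square: lon ⌊18.3806/2⌋ = 9; lat ⌊0.7863/1⌋ = 0.
Subsquare: lon ⌊0.3806/0.0833333⌋ = 4 → e; lat ⌊0.7863/0.0416667⌋ = 18 → s.

DE90es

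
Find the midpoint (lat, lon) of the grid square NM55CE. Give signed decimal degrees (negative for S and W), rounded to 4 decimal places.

35.1875, 90.2083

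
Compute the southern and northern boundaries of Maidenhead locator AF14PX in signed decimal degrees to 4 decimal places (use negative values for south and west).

-35.0417, -35.0000

Field A=0, F=5: +0·20° lon, +5·10° lat → SW at lon -180°, lat -40°.
Square 1, 4: +1·2° lon, +4·1° lat → SW at lon -178°, lat -36°.
Subsquare p=15, x=23: +15·0.0833333° lon, +23·0.0416667° lat → SW at lon -176.75°, lat -35.0417°.
Cell spans 0.0833333° lon × 0.0416667° lat.
south -35.0417, north -35.0000.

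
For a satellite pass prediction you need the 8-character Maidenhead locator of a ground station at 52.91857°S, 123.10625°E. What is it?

PD17nb29

Add 180° to longitude and 90° to latitude: 303.10625, 37.08143.
Field: 303.10625/20 → 15 → P, 37.08143/10 → 3 → D; chars PD.
Square: 3.10625/2 → 1, 7.08143/1 → 7; chars 17.
Subsquare: 1.10625/0.0833333 → 13 → n, 0.08143/0.0416667 → 1 → b; chars nb.
Extended square: 0.02292/0.00833333 → 2, 0.03976/0.00416667 → 9; chars 29.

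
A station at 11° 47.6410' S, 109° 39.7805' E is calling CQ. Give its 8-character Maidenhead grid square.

OH48te99

Shift to the Maidenhead origin (180°W, 90°S): lon 289.66301, lat 78.20598.
Field: 289.66301/20 → 14 → O, 78.20598/10 → 7 → H; chars OH.
Square: 9.66301/2 → 4, 8.20598/1 → 8; chars 48.
Subsquare: 1.66301/0.0833333 → 19 → t, 0.20598/0.0416667 → 4 → e; chars te.
Extended square: 0.07967/0.00833333 → 9, 0.03932/0.00416667 → 9; chars 99.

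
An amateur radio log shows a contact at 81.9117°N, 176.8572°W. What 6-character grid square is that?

AR11nv

Shift to the Maidenhead origin (180°W, 90°S): lon 3.1428, lat 171.9117.
Field: lon ⌊3.1428/20⌋ = 0 → A; lat ⌊171.9117/10⌋ = 17 → R.
Square: lon ⌊3.1428/2⌋ = 1; lat ⌊1.9117/1⌋ = 1.
Subsquare: lon ⌊1.1428/0.0833333⌋ = 13 → n; lat ⌊0.9117/0.0416667⌋ = 21 → v.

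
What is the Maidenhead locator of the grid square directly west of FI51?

FI41

Longitude square 5; −1 → 4.
The latitude characters are unchanged.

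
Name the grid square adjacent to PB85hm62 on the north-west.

PB85hm53

Longitude extended square 6; −1 → 5.
Latitude extended square 2; +1 → 3.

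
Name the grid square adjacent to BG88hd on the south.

BG88hc

Latitude subsquare d = 3; −1 → 2 = c.
The longitude characters are unchanged.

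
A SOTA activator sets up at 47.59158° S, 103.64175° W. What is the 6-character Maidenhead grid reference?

DE82ej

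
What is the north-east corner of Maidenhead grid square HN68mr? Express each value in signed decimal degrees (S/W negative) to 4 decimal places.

48.7500, -26.9167

Field H=7, N=13: +7·20° lon, +13·10° lat → SW at lon -40°, lat 40°.
Square 6, 8: +6·2° lon, +8·1° lat → SW at lon -28°, lat 48°.
Subsquare m=12, r=17: +12·0.0833333° lon, +17·0.0416667° lat → SW at lon -27°, lat 48.7083°.
Cell spans 0.0833333° lon × 0.0416667° lat. NE corner is SW corner plus one full cell.
latitude 48.7500, longitude -26.9167.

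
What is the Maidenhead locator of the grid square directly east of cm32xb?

CM42ab

Longitude subsquare x = 23; +1 → 24, wraps to 0 = a, carry into square.
Longitude square 3; +1 → 4.
The latitude characters are unchanged.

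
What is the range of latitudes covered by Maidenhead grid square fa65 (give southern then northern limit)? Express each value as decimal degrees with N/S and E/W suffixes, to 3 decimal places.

Field F=5, A=0: +5·20° lon, +0·10° lat → SW at lon -80°, lat -90°.
Square 6, 5: +6·2° lon, +5·1° lat → SW at lon -68°, lat -85°.
Cell spans 2° lon × 1° lat.
south 85.000° S, north 84.000° S.

85.000° S, 84.000° S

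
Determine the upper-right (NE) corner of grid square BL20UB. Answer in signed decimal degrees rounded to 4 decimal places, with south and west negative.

20.0833, -154.2500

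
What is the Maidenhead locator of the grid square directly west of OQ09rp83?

Longitude extended square 8; −1 → 7.
The latitude characters are unchanged.

OQ09rp73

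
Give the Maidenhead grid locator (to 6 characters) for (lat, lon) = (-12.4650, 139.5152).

PH97sm

Offset from 180°W / 90°S: lon 319.5152°, lat 77.5350°.
Field: lon ⌊319.5152/20⌋ = 15 → P; lat ⌊77.5350/10⌋ = 7 → H.
Square: lon ⌊19.5152/2⌋ = 9; lat ⌊7.5350/1⌋ = 7.
Subsquare: lon ⌊1.5152/0.0833333⌋ = 18 → s; lat ⌊0.5350/0.0416667⌋ = 12 → m.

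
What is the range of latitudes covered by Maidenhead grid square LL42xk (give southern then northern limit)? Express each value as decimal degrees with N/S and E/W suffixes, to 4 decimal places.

22.4167° N, 22.4583° N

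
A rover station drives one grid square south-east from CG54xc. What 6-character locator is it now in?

Longitude subsquare x = 23; +1 → 24, wraps to 0 = a, carry into square.
Longitude square 5; +1 → 6.
Latitude subsquare c = 2; −1 → 1 = b.

CG64ab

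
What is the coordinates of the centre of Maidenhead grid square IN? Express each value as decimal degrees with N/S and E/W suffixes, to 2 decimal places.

45.00° N, 10.00° W

Field I=8, N=13: +8·20° lon, +13·10° lat → SW at lon -20°, lat 40°.
Cell spans 20° lon × 10° lat. Centre is SW corner plus half of each.
latitude 45.00° N, longitude 10.00° W.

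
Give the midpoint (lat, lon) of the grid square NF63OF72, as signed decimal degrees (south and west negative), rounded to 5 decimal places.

Field N=13, F=5: +13·20° lon, +5·10° lat → SW at lon 80°, lat -40°.
Square 6, 3: +6·2° lon, +3·1° lat → SW at lon 92°, lat -37°.
Subsquare o=14, f=5: +14·0.0833333° lon, +5·0.0416667° lat → SW at lon 93.1667°, lat -36.7917°.
Extended square 7, 2: +7·0.00833333° lon, +2·0.00416667° lat → SW at lon 93.225°, lat -36.7833°.
Cell spans 0.00833333° lon × 0.00416667° lat. Centre is SW corner plus half of each.
latitude -36.78125, longitude 93.22917.

-36.78125, 93.22917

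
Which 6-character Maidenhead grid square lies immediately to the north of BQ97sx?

Latitude subsquare x = 23; +1 → 24, wraps to 0 = a, carry into square.
Latitude square 7; +1 → 8.
The longitude characters are unchanged.

BQ98sa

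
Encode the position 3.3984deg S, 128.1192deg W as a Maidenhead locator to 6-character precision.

CI56wo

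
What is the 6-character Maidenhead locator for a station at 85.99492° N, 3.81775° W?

IR85cx

Shift to the Maidenhead origin (180°W, 90°S): lon 176.1823, lat 175.9949.
Field: 176.1823/20 → 8 → I, 175.9949/10 → 17 → R; chars IR.
Square: 16.1823/2 → 8, 5.9949/1 → 5; chars 85.
Subsquare: 0.1823/0.0833333 → 2 → c, 0.9949/0.0416667 → 23 → x; chars cx.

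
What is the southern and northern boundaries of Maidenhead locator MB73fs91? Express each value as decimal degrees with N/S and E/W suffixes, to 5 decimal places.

76.24583° S, 76.24167° S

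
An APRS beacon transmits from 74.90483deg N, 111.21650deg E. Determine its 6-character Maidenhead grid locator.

Offset from 180°W / 90°S: lon 291.2165°, lat 164.9048°.
Field: lon ⌊291.2165/20⌋ = 14 → O; lat ⌊164.9048/10⌋ = 16 → Q.
Square: lon ⌊11.2165/2⌋ = 5; lat ⌊4.9048/1⌋ = 4.
Subsquare: lon ⌊1.2165/0.0833333⌋ = 14 → o; lat ⌊0.9048/0.0416667⌋ = 21 → v.

OQ54ov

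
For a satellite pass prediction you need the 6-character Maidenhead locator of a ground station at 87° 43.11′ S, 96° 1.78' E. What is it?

Add 180° to longitude and 90° to latitude: 276.0297, 2.2815.
Field: lon ⌊276.0297/20⌋ = 13 → N; lat ⌊2.2815/10⌋ = 0 → A.
Square: lon ⌊16.0297/2⌋ = 8; lat ⌊2.2815/1⌋ = 2.
Subsquare: lon ⌊0.0297/0.0833333⌋ = 0 → a; lat ⌊0.2815/0.0416667⌋ = 6 → g.

NA82ag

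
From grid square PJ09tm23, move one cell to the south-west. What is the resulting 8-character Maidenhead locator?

PJ09tm12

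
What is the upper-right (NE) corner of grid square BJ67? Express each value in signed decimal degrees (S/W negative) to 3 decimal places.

8.000, -146.000

Field B=1, J=9: +1·20° lon, +9·10° lat → SW at lon -160°, lat 0°.
Square 6, 7: +6·2° lon, +7·1° lat → SW at lon -148°, lat 7°.
Cell spans 2° lon × 1° lat. NE corner is SW corner plus one full cell.
latitude 8.000, longitude -146.000.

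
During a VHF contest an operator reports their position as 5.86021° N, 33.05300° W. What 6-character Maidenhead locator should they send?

HJ35lu

Add 180° to longitude and 90° to latitude: 146.9470, 95.8602.
Field (20°×10°, letters A–R): 146.9470/20 → 7 → H, 95.8602/10 → 9 → J; chars HJ.
Square (2°×1°, digits 0–9): 6.9470/2 → 3, 5.8602/1 → 5; chars 35.
Subsquare (5′×2.5′, letters a–x): 0.9470/0.0833333 → 11 → l, 0.8602/0.0416667 → 20 → u; chars lu.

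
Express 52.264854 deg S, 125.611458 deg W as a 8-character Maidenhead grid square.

Shift to the Maidenhead origin (180°W, 90°S): lon 54.38854, lat 37.73515.
Field: lon ⌊54.38854/20⌋ = 2 → C; lat ⌊37.73515/10⌋ = 3 → D.
Square: lon ⌊14.38854/2⌋ = 7; lat ⌊7.73515/1⌋ = 7.
Subsquare: lon ⌊0.38854/0.0833333⌋ = 4 → e; lat ⌊0.73515/0.0416667⌋ = 17 → r.
Extended square: lon ⌊0.05521/0.00833333⌋ = 6; lat ⌊0.02681/0.00416667⌋ = 6.

CD77er66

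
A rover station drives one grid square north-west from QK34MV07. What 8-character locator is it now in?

QK34lv98

Longitude extended square 0; −1 → -1, wraps to 9, carry into subsquare.
Longitude subsquare m = 12; −1 → 11 = l.
Latitude extended square 7; +1 → 8.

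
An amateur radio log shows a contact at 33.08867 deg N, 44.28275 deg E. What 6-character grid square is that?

Shift to the Maidenhead origin (180°W, 90°S): lon 224.2827, lat 123.0887.
Field: lon ⌊224.2827/20⌋ = 11 → L; lat ⌊123.0887/10⌋ = 12 → M.
Square: lon ⌊4.2827/2⌋ = 2; lat ⌊3.0887/1⌋ = 3.
Subsquare: lon ⌊0.2827/0.0833333⌋ = 3 → d; lat ⌊0.0887/0.0416667⌋ = 2 → c.

LM23dc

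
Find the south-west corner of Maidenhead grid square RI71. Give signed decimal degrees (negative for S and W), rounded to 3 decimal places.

-9.000, 174.000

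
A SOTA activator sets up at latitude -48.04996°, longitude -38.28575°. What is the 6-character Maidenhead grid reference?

Add 180° to longitude and 90° to latitude: 141.7142, 41.9500.
Field: 141.7142/20 → 7 → H, 41.9500/10 → 4 → E; chars HE.
Square: 1.7142/2 → 0, 1.9500/1 → 1; chars 01.
Subsquare: 1.7142/0.0833333 → 20 → u, 0.9500/0.0416667 → 22 → w; chars uw.

HE01uw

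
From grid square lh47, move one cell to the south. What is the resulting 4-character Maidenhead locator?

LH46

Latitude square 7; −1 → 6.
The longitude characters are unchanged.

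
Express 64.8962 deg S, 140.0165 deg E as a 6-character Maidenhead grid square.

Offset from 180°W / 90°S: lon 320.0165°, lat 25.1038°.
Field (20°×10°, letters A–R): 320.0165/20 → 16 → Q, 25.1038/10 → 2 → C; chars QC.
Square (2°×1°, digits 0–9): 0.0165/2 → 0, 5.1038/1 → 5; chars 05.
Subsquare (5′×2.5′, letters a–x): 0.0165/0.0833333 → 0 → a, 0.1038/0.0416667 → 2 → c; chars ac.

QC05ac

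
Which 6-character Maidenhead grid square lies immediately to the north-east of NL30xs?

Longitude subsquare x = 23; +1 → 24, wraps to 0 = a, carry into square.
Longitude square 3; +1 → 4.
Latitude subsquare s = 18; +1 → 19 = t.

NL40at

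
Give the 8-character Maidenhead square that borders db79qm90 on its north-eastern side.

Longitude extended square 9; +1 → 10, wraps to 0, carry into subsquare.
Longitude subsquare q = 16; +1 → 17 = r.
Latitude extended square 0; +1 → 1.

DB79rm01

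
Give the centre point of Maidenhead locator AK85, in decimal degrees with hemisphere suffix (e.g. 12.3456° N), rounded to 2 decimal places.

15.50° N, 163.00° W

Field A=0, K=10: +0·20° lon, +10·10° lat → SW at lon -180°, lat 10°.
Square 8, 5: +8·2° lon, +5·1° lat → SW at lon -164°, lat 15°.
Cell spans 2° lon × 1° lat. Centre is SW corner plus half of each.
latitude 15.50° N, longitude 163.00° W.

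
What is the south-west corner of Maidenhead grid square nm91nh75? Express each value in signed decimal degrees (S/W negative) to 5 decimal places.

31.31250, 99.14167

Field N=13, M=12: +13·20° lon, +12·10° lat → SW at lon 80°, lat 30°.
Square 9, 1: +9·2° lon, +1·1° lat → SW at lon 98°, lat 31°.
Subsquare n=13, h=7: +13·0.0833333° lon, +7·0.0416667° lat → SW at lon 99.0833°, lat 31.2917°.
Extended square 7, 5: +7·0.00833333° lon, +5·0.00416667° lat → SW at lon 99.1417°, lat 31.3125°.
latitude 31.31250, longitude 99.14167.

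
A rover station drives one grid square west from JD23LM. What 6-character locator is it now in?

JD23km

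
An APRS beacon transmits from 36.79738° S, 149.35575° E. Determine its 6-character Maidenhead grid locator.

QF43qe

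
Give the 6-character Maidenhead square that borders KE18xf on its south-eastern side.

Longitude subsquare x = 23; +1 → 24, wraps to 0 = a, carry into square.
Longitude square 1; +1 → 2.
Latitude subsquare f = 5; −1 → 4 = e.

KE28ae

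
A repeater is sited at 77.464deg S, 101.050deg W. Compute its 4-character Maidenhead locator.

Add 180° to longitude and 90° to latitude: 78.95, 12.54.
Field (20°×10°, letters A–R): 78.95/20 → 3 → D, 12.54/10 → 1 → B; chars DB.
Square (2°×1°, digits 0–9): 18.95/2 → 9, 2.54/1 → 2; chars 92.

DB92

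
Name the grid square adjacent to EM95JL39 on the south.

Latitude extended square 9; −1 → 8.
The longitude characters are unchanged.

EM95jl38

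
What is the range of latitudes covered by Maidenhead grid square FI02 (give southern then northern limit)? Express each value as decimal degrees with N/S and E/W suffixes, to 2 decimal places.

8.00° S, 7.00° S

Field F=5, I=8: +5·20° lon, +8·10° lat → SW at lon -80°, lat -10°.
Square 0, 2: +0·2° lon, +2·1° lat → SW at lon -80°, lat -8°.
Cell spans 2° lon × 1° lat.
south 8.00° S, north 7.00° S.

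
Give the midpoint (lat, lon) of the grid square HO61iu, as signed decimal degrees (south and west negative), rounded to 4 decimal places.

Field H=7, O=14: +7·20° lon, +14·10° lat → SW at lon -40°, lat 50°.
Square 6, 1: +6·2° lon, +1·1° lat → SW at lon -28°, lat 51°.
Subsquare i=8, u=20: +8·0.0833333° lon, +20·0.0416667° lat → SW at lon -27.3333°, lat 51.8333°.
Cell spans 0.0833333° lon × 0.0416667° lat. Centre is SW corner plus half of each.
latitude 51.8542, longitude -27.2917.

51.8542, -27.2917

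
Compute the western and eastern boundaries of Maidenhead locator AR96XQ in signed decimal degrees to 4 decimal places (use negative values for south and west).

-160.0833, -160.0000

Field A=0, R=17: +0·20° lon, +17·10° lat → SW at lon -180°, lat 80°.
Square 9, 6: +9·2° lon, +6·1° lat → SW at lon -162°, lat 86°.
Subsquare x=23, q=16: +23·0.0833333° lon, +16·0.0416667° lat → SW at lon -160.083°, lat 86.6667°.
Cell spans 0.0833333° lon × 0.0416667° lat.
west -160.0833, east -160.0000.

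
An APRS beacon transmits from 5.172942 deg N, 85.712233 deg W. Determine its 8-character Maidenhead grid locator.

Offset from 180°W / 90°S: lon 94.28777°, lat 95.17294°.
Field (20°×10°, letters A–R): 94.28777/20 → 4 → E, 95.17294/10 → 9 → J; chars EJ.
Square (2°×1°, digits 0–9): 14.28777/2 → 7, 5.17294/1 → 5; chars 75.
Subsquare (5′×2.5′, letters a–x): 0.28777/0.0833333 → 3 → d, 0.17294/0.0416667 → 4 → e; chars de.
Extended square (30″×15″, digits 0–9): 0.03777/0.00833333 → 4, 0.00628/0.00416667 → 1; chars 41.

EJ75de41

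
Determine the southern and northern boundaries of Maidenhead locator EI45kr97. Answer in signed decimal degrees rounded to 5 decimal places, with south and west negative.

Field E=4, I=8: +4·20° lon, +8·10° lat → SW at lon -100°, lat -10°.
Square 4, 5: +4·2° lon, +5·1° lat → SW at lon -92°, lat -5°.
Subsquare k=10, r=17: +10·0.0833333° lon, +17·0.0416667° lat → SW at lon -91.1667°, lat -4.29167°.
Extended square 9, 7: +9·0.00833333° lon, +7·0.00416667° lat → SW at lon -91.0917°, lat -4.2625°.
Cell spans 0.00833333° lon × 0.00416667° lat.
south -4.26250, north -4.25833.

-4.26250, -4.25833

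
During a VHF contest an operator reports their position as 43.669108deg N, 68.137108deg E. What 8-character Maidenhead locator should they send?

MN43bq60

Add 180° to longitude and 90° to latitude: 248.13711, 133.66911.
Field: lon ⌊248.13711/20⌋ = 12 → M; lat ⌊133.66911/10⌋ = 13 → N.
Square: lon ⌊8.13711/2⌋ = 4; lat ⌊3.66911/1⌋ = 3.
Subsquare: lon ⌊0.13711/0.0833333⌋ = 1 → b; lat ⌊0.66911/0.0416667⌋ = 16 → q.
Extended square: lon ⌊0.05377/0.00833333⌋ = 6; lat ⌊0.00244/0.00416667⌋ = 0.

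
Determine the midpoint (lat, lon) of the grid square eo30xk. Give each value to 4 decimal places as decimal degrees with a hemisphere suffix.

50.4375° N, 92.0417° W

Field E=4, O=14: +4·20° lon, +14·10° lat → SW at lon -100°, lat 50°.
Square 3, 0: +3·2° lon, +0·1° lat → SW at lon -94°, lat 50°.
Subsquare x=23, k=10: +23·0.0833333° lon, +10·0.0416667° lat → SW at lon -92.0833°, lat 50.4167°.
Cell spans 0.0833333° lon × 0.0416667° lat. Centre is SW corner plus half of each.
latitude 50.4375° N, longitude 92.0417° W.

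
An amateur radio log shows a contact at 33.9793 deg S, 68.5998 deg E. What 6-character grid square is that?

MF46ha

Offset from 180°W / 90°S: lon 248.5998°, lat 56.0207°.
Field (20°×10°, letters A–R): 248.5998/20 → 12 → M, 56.0207/10 → 5 → F; chars MF.
Square (2°×1°, digits 0–9): 8.5998/2 → 4, 6.0207/1 → 6; chars 46.
Subsquare (5′×2.5′, letters a–x): 0.5998/0.0833333 → 7 → h, 0.0207/0.0416667 → 0 → a; chars ha.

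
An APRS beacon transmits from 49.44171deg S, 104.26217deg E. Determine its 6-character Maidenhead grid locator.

OE20dn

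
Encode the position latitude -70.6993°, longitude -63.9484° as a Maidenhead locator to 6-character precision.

Shift to the Maidenhead origin (180°W, 90°S): lon 116.0516, lat 19.3007.
Field: lon ⌊116.0516/20⌋ = 5 → F; lat ⌊19.3007/10⌋ = 1 → B.
Square: lon ⌊16.0516/2⌋ = 8; lat ⌊9.3007/1⌋ = 9.
Subsquare: lon ⌊0.0516/0.0833333⌋ = 0 → a; lat ⌊0.3007/0.0416667⌋ = 7 → h.

FB89ah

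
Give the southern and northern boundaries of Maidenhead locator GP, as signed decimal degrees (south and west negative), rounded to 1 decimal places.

Field G=6, P=15: +6·20° lon, +15·10° lat → SW at lon -60°, lat 60°.
Cell spans 20° lon × 10° lat.
south 60.0, north 70.0.

60.0, 70.0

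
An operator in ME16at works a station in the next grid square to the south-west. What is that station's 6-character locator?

Longitude subsquare a = 0; −1 → -1, wraps to 23 = x, carry into square.
Longitude square 1; −1 → 0.
Latitude subsquare t = 19; −1 → 18 = s.

ME06xs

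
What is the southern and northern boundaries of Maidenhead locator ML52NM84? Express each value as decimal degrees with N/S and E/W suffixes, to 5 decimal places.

Field M=12, L=11: +12·20° lon, +11·10° lat → SW at lon 60°, lat 20°.
Square 5, 2: +5·2° lon, +2·1° lat → SW at lon 70°, lat 22°.
Subsquare n=13, m=12: +13·0.0833333° lon, +12·0.0416667° lat → SW at lon 71.0833°, lat 22.5°.
Extended square 8, 4: +8·0.00833333° lon, +4·0.00416667° lat → SW at lon 71.15°, lat 22.5167°.
Cell spans 0.00833333° lon × 0.00416667° lat.
south 22.51667° N, north 22.52083° N.

22.51667° N, 22.52083° N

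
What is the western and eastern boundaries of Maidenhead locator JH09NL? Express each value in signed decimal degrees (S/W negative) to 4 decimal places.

1.0833, 1.1667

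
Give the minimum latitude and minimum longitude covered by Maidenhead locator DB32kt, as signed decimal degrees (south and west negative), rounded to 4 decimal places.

Field D=3, B=1: +3·20° lon, +1·10° lat → SW at lon -120°, lat -80°.
Square 3, 2: +3·2° lon, +2·1° lat → SW at lon -114°, lat -78°.
Subsquare k=10, t=19: +10·0.0833333° lon, +19·0.0416667° lat → SW at lon -113.167°, lat -77.2083°.
latitude -77.2083, longitude -113.1667.

-77.2083, -113.1667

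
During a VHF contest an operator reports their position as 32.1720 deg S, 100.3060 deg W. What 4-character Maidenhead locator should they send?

DF97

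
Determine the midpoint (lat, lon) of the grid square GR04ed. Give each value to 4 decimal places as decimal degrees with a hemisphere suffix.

84.1458° N, 59.6250° W

Field G=6, R=17: +6·20° lon, +17·10° lat → SW at lon -60°, lat 80°.
Square 0, 4: +0·2° lon, +4·1° lat → SW at lon -60°, lat 84°.
Subsquare e=4, d=3: +4·0.0833333° lon, +3·0.0416667° lat → SW at lon -59.6667°, lat 84.125°.
Cell spans 0.0833333° lon × 0.0416667° lat. Centre is SW corner plus half of each.
latitude 84.1458° N, longitude 59.6250° W.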